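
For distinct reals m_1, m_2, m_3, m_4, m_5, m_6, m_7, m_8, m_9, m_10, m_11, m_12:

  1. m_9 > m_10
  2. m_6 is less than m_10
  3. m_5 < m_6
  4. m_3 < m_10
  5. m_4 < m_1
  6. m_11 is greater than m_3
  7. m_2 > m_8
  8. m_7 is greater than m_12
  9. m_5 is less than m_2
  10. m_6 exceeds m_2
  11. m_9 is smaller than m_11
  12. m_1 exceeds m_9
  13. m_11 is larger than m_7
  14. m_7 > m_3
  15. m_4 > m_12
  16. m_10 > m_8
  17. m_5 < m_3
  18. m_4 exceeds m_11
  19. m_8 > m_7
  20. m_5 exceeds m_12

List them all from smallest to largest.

m_12 < m_5 < m_3 < m_7 < m_8 < m_2 < m_6 < m_10 < m_9 < m_11 < m_4 < m_1

Nothing is placed below m_12, so it is least; from there m_12 < m_5; m_5 < m_3; m_3 < m_7; m_7 < m_8; m_8 < m_2; m_2 < m_6; m_6 < m_10; m_10 < m_9; m_9 < m_11; m_11 < m_4; m_4 < m_1, each given directly.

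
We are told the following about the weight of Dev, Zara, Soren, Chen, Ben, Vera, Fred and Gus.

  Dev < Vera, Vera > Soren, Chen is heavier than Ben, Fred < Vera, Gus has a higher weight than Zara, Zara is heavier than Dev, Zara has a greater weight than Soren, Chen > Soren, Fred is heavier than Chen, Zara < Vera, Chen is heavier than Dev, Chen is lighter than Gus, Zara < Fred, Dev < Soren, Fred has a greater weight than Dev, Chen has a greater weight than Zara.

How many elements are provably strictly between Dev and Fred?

Chaining upward from Dev reaches: Soren, Zara, Chen, Gus, Vera.
Chaining downward from Fred reaches: Soren, Ben, Zara, Chen.
Strictly between Dev and Fred are those in both lists: Soren, Zara, Chen — 3 elements.

3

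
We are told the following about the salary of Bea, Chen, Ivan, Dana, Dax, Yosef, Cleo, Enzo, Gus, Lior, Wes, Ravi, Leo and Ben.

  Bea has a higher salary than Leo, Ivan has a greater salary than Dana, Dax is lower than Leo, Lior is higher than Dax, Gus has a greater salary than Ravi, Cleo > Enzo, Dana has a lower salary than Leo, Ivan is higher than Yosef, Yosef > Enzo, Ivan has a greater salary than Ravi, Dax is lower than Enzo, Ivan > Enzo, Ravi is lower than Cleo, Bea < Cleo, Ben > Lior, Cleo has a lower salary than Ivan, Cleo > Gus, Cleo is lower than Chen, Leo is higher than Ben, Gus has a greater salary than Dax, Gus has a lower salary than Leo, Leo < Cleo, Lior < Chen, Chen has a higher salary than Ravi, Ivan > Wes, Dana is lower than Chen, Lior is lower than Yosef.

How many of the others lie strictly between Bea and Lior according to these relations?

2

Chaining upward from Lior reaches: Ben, Leo, Cleo, Chen, Yosef, Ivan.
Chaining downward from Bea reaches: Dax, Ravi, Gus, Ben, Dana, Leo.
Strictly between Lior and Bea are those in both lists: Ben, Leo — 2 elements.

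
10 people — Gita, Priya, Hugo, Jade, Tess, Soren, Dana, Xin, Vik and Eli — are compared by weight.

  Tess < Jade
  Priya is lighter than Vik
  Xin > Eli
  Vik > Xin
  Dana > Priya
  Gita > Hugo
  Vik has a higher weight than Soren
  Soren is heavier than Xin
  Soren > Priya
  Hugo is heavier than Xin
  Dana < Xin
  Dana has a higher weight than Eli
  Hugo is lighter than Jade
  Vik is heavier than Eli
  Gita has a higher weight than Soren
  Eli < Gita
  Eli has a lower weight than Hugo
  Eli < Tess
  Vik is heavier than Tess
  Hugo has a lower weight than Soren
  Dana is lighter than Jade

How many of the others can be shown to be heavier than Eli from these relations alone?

8

Directly above Eli: Dana, Xin, Hugo, Tess, Vik, Gita.
One step further: Soren, Jade (8 so far).
No other element is forced above Eli by the given relations, so the count is 8.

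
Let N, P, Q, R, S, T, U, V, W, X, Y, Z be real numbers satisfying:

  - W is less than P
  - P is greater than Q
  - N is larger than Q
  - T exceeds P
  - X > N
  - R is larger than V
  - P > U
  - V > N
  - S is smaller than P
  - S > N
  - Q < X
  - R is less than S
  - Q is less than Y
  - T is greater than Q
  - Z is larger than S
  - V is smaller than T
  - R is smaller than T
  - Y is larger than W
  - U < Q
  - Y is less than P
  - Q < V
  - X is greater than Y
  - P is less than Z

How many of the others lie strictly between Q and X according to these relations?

2

Chaining upward from Q reaches: N, Y, V, R, S, P, T, Z.
Chaining downward from X reaches: W, U, N, Y.
Strictly between Q and X are those in both lists: N, Y — 2 elements.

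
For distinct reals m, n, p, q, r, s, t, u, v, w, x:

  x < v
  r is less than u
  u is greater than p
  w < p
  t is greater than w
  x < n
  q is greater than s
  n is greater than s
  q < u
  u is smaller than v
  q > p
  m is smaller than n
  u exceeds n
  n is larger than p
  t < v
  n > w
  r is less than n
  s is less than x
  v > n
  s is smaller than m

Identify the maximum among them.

r is not greatest since r < u; s is not greatest since s < n; x is not greatest since x < v; m is not greatest since m < n; w is not greatest since w < n; p is not greatest since p < q; n is not greatest since n < v; q is not greatest since q < u; t is not greatest since t < v; u is not greatest since u < v.
Only v has nothing above it, so v is the maximum.

v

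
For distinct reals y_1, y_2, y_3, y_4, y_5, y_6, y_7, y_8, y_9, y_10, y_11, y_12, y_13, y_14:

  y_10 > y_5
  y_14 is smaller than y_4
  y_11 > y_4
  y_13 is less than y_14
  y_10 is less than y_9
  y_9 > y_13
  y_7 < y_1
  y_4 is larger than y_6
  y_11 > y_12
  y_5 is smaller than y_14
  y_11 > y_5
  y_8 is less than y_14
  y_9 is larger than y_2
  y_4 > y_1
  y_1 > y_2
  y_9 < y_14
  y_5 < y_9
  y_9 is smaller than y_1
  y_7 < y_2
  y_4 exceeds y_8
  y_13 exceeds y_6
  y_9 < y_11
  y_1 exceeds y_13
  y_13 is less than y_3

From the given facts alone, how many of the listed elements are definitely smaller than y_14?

From y_14 the given relations immediately reach y_5, y_13, y_8, y_9.
From those, y_6, y_10, y_2 — 7 in total.
From those, y_7 — 8 in total.
No other element is forced below y_14 by the given relations, so the count is 8.

8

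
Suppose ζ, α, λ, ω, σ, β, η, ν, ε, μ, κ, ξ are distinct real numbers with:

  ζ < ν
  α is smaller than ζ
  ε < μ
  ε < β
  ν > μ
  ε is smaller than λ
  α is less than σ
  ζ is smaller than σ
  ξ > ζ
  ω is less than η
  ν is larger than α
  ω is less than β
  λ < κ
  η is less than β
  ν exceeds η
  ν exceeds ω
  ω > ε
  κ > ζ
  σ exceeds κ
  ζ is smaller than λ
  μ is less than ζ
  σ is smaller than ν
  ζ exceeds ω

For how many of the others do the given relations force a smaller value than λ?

5

The elements the relations force below λ are ε, α, ω, μ, ζ — no chain reaches any other.
That is 5.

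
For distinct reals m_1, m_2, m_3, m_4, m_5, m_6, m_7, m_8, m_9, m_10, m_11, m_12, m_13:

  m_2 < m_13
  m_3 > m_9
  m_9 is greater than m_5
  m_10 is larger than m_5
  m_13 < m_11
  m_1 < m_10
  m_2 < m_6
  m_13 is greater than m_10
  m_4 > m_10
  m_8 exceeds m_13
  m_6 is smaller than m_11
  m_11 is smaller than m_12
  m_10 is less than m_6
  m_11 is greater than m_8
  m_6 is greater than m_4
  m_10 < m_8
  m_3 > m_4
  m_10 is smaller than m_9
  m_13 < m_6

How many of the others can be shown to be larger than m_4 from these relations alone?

From m_4 the given relations immediately reach m_6, m_3.
From those, m_11 — 3 in total.
From those, m_12 — 4 in total.
No other element is forced above m_4 by the given relations, so the count is 4.

4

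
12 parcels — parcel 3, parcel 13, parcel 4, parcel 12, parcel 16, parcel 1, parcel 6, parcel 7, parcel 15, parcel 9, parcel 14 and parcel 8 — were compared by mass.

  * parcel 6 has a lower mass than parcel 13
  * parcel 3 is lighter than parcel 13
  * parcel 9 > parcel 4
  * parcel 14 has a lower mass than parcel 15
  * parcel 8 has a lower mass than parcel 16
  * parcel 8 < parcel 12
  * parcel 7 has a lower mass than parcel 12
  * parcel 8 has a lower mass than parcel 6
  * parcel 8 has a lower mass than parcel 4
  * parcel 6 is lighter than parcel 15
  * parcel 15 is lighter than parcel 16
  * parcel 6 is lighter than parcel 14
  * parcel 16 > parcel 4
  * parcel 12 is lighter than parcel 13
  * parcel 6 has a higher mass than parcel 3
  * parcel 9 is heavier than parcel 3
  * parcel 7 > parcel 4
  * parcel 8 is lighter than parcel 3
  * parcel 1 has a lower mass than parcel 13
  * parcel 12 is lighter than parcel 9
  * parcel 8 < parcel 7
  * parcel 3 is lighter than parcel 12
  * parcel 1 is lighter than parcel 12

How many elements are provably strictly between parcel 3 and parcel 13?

2

The relations place parcel 3 below parcel 13. An element lies strictly between them when it is forced above parcel 3 and also forced below parcel 13.
Above parcel 3: {parcel 6, parcel 14, parcel 12, parcel 15, parcel 9, parcel 16}. Below parcel 13: {parcel 8, parcel 6, parcel 4, parcel 1, parcel 7, parcel 12}.
Intersection: {parcel 6, parcel 12} — 2.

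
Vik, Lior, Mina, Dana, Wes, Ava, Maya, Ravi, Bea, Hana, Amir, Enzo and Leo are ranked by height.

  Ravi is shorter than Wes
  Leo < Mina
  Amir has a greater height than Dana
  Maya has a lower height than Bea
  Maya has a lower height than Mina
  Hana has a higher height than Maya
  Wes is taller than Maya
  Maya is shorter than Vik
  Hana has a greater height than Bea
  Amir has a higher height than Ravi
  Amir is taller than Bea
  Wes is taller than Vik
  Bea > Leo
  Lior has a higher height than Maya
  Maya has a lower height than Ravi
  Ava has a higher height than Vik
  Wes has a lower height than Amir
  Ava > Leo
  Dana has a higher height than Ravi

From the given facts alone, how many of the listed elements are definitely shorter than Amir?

7

From Amir the given relations immediately reach Ravi, Dana, Bea, Wes.
From those, Maya, Leo, Vik — 7 in total.
No other element is forced below Amir by the given relations, so the count is 7.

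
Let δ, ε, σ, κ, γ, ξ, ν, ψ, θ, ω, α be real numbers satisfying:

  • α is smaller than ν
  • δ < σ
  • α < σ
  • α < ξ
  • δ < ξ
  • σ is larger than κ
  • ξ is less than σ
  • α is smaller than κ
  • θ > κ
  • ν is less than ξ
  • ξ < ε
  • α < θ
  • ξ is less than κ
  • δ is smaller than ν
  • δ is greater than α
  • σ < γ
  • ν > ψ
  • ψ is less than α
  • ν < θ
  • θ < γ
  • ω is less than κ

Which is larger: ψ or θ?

θ

Link the given pairs in sequence: ψ < α; α < δ; δ < ν; ν < ξ; ξ < κ; κ < θ.
Together: ψ < α < δ < ν < ξ < κ < θ.
So ψ < θ; θ is the larger of the two.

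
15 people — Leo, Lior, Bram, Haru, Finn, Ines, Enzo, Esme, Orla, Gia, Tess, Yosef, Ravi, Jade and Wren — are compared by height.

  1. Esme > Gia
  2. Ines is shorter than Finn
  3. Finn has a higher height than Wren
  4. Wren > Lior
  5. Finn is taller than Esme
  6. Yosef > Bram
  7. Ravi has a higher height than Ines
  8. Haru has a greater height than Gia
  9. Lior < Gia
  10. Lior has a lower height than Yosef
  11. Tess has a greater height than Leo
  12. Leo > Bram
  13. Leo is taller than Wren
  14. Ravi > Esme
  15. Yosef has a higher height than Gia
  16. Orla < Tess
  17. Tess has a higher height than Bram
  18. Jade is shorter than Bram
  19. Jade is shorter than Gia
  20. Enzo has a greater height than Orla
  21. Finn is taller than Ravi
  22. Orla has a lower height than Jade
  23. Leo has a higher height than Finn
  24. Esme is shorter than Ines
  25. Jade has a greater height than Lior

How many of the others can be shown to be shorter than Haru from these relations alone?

Directly below Haru: Gia.
One step further: Lior, Jade (3 so far).
One step further: Orla (4 so far).
No other element is forced below Haru by the given relations, so the count is 4.

4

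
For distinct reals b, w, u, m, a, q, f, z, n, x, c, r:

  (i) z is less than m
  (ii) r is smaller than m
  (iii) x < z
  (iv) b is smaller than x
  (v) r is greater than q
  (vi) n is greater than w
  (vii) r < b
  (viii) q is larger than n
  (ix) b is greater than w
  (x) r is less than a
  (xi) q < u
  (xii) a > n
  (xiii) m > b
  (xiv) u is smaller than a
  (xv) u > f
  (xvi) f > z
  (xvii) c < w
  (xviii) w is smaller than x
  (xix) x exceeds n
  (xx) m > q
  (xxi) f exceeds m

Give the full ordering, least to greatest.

c < w < n < q < r < b < x < z < m < f < u < a

The consecutive links are each given: c < w; w < n; n < q; q < r; r < b; b < x; x < z; z < m; m < f; f < u; u < a.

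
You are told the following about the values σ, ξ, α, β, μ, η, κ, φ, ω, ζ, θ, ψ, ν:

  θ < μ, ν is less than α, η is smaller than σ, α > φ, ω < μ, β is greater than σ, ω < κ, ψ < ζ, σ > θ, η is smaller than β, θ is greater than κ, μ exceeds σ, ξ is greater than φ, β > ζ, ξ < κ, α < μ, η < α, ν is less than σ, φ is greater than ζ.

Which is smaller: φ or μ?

φ < ξ and ξ < κ give φ < κ.
Then κ < θ extends the chain to θ.
Then θ < σ extends the chain to σ.
With σ < μ: φ < ξ < κ < θ < σ < μ.
So φ < μ; φ is the smaller of the two.

φ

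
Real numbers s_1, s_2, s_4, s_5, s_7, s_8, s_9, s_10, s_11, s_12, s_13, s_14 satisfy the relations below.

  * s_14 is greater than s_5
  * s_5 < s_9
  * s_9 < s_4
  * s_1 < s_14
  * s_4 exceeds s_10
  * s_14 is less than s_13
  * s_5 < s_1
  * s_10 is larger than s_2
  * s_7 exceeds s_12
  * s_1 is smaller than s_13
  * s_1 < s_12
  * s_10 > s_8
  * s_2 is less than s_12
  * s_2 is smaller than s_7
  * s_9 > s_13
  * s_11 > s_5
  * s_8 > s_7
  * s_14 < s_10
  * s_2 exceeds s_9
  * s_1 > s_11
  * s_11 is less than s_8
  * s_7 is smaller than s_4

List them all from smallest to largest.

s_5 < s_11 < s_1 < s_14 < s_13 < s_9 < s_2 < s_12 < s_7 < s_8 < s_10 < s_4

Each adjacent pair is fixed by a given relation: s_5 < s_11; s_11 < s_1; s_1 < s_14; s_14 < s_13; s_13 < s_9; s_9 < s_2; s_2 < s_12; s_12 < s_7; s_7 < s_8; s_8 < s_10; s_10 < s_4. Chaining them end to end gives the full order.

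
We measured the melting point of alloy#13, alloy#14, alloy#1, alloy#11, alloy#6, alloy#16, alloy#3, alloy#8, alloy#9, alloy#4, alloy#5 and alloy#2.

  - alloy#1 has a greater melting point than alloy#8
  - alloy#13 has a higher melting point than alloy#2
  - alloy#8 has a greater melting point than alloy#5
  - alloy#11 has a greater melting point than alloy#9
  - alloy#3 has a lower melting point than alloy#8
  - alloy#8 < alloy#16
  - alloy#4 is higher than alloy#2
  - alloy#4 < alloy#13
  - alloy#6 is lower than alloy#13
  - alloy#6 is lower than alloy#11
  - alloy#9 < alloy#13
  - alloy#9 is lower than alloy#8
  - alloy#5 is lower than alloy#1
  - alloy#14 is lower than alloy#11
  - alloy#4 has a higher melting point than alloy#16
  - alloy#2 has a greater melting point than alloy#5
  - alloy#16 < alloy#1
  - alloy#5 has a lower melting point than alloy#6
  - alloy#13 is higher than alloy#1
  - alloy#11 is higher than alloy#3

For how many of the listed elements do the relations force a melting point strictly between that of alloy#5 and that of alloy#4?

3

The relations place alloy#5 below alloy#4. An element lies strictly between them when it is forced above alloy#5 and also forced below alloy#4.
Above alloy#5: {alloy#6, alloy#2, alloy#8, alloy#16, alloy#1, alloy#13, alloy#11}. Below alloy#4: {alloy#9, alloy#3, alloy#2, alloy#8, alloy#16}.
Intersection: {alloy#2, alloy#8, alloy#16} — 3.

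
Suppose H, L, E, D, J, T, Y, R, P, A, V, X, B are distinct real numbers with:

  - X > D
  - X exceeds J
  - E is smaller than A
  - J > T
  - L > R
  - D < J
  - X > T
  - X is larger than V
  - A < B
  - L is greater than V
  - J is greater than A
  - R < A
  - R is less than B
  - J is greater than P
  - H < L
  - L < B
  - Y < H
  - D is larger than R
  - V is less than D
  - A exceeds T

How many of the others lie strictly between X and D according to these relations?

1

The relations place D below X. An element lies strictly between them when it is forced above D and also forced below X.
Above D: {J}. Below X: {V, R, P, T, E, A, J}.
Intersection: {J} — 1.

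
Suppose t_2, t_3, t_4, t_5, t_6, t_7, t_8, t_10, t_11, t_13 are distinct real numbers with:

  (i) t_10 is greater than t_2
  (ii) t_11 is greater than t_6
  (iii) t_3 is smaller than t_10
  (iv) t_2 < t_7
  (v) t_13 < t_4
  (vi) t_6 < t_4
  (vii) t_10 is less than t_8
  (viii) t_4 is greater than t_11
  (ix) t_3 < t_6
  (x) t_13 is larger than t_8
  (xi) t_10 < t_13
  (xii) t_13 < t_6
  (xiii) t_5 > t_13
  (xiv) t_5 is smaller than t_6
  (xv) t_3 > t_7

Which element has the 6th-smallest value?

Piecing the relations together gives one ordering: t_2 < t_7 < t_3 < t_10 < t_8 < t_13 < t_5 < t_6 < t_11 < t_4.
The 6th smallest is t_13.

t_13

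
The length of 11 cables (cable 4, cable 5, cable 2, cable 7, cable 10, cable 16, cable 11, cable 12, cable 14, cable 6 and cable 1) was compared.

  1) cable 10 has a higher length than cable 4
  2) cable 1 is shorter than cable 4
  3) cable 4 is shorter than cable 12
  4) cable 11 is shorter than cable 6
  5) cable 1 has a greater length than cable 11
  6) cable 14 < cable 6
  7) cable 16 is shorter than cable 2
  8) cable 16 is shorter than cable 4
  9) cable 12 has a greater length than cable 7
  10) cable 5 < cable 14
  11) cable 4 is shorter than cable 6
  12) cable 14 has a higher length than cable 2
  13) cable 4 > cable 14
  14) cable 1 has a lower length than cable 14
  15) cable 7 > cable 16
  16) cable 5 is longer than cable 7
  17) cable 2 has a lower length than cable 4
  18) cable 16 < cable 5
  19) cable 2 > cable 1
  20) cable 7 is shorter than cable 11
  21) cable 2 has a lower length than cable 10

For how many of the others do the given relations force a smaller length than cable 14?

6

Directly below cable 14: cable 5, cable 1, cable 2.
One step further: cable 16, cable 7, cable 11 (6 so far).
Nothing else is reachable below cable 14; 6 in all.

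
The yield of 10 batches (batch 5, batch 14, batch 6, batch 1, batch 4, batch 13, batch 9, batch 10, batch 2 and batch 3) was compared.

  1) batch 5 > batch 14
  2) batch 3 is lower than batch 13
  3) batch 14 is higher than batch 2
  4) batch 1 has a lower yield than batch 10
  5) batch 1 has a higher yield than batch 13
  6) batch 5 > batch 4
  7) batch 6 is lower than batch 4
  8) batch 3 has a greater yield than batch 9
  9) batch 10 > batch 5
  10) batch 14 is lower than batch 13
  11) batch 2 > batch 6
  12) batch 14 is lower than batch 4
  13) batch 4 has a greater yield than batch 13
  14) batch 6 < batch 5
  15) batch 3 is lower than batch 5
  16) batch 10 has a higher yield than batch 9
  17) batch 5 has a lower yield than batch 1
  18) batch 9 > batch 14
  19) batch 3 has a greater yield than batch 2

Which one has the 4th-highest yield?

The consecutive relations fix a unique order: batch 6 < batch 2 < batch 14 < batch 9 < batch 3 < batch 13 < batch 4 < batch 5 < batch 1 < batch 10.
The 4th largest is batch 4.

batch 4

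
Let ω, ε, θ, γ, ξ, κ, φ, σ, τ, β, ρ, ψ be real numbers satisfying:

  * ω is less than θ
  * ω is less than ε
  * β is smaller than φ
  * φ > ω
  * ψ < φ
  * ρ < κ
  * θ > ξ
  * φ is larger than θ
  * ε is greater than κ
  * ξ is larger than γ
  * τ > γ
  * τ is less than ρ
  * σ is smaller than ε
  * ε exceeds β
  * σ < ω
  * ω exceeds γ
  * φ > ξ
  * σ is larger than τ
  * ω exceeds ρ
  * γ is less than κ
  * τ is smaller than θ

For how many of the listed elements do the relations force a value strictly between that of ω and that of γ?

Chaining upward from γ reaches: τ, σ, ρ, ξ, κ, θ, φ, ε.
Chaining downward from ω reaches: τ, σ, ρ.
Strictly between γ and ω are those in both lists: τ, σ, ρ — 3 elements.

3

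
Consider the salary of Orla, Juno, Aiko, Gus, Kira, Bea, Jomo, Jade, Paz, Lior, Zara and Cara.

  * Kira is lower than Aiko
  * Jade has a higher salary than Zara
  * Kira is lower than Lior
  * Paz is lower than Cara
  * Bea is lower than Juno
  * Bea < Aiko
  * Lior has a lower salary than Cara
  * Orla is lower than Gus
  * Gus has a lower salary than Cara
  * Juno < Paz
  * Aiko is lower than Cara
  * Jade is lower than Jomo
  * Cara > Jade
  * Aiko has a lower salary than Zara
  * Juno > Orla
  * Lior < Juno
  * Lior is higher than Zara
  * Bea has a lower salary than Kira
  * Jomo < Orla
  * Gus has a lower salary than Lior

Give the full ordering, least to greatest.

Each adjacent pair is fixed by a given relation: Bea < Kira; Kira < Aiko; Aiko < Zara; Zara < Jade; Jade < Jomo; Jomo < Orla; Orla < Gus; Gus < Lior; Lior < Juno; Juno < Paz; Paz < Cara. Chaining them end to end gives the full order.

Bea < Kira < Aiko < Zara < Jade < Jomo < Orla < Gus < Lior < Juno < Paz < Cara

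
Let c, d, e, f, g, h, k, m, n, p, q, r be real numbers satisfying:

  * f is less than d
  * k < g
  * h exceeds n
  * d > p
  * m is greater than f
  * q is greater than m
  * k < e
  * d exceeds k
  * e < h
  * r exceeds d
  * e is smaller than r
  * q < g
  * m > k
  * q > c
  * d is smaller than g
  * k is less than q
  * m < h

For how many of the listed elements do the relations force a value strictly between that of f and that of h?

The relations place f below h. An element lies strictly between them when it is forced above f and also forced below h.
Above f: {m, d, r, q, g}. Below h: {k, e, m, n}.
Intersection: {m} — 1.

1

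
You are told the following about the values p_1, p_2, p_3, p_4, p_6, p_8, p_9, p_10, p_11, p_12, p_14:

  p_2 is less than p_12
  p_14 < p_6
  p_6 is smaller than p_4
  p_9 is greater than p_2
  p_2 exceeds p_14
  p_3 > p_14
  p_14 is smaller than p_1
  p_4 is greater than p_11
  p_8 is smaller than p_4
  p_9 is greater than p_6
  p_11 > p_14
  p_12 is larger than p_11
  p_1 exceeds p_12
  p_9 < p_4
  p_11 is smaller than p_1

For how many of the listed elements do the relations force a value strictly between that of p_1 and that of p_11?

1

The relations place p_11 below p_1. An element lies strictly between them when it is forced above p_11 and also forced below p_1.
Above p_11: {p_12, p_4}. Below p_1: {p_14, p_2, p_12}.
Intersection: {p_12} — 1.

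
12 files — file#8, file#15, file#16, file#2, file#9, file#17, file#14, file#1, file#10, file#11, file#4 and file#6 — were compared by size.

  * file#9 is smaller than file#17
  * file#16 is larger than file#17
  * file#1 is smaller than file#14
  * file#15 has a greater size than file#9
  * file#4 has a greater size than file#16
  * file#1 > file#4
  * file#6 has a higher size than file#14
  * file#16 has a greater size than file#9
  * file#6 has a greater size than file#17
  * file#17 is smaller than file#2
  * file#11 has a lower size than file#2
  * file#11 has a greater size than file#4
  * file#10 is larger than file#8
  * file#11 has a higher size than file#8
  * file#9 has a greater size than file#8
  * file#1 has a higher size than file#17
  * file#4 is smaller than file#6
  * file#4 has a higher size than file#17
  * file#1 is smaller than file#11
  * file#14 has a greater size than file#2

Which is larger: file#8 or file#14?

file#14

file#8 < file#9 and file#9 < file#17 give file#8 < file#17.
Then file#17 < file#16 extends the chain to file#16.
With file#16 < file#4: file#8 < file#9 < file#17 < file#16 < file#4.
With file#4 < file#1: file#8 < file#9 < file#17 < file#16 < file#4 < file#1.
Then file#1 < file#11 extends the chain to file#11.
With file#11 < file#2: file#8 < file#9 < file#17 < file#16 < file#4 < file#1 < file#11 < file#2.
With file#2 < file#14: file#8 < file#9 < file#17 < file#16 < file#4 < file#1 < file#11 < file#2 < file#14.
So file#8 < file#14; file#14 is the larger of the two.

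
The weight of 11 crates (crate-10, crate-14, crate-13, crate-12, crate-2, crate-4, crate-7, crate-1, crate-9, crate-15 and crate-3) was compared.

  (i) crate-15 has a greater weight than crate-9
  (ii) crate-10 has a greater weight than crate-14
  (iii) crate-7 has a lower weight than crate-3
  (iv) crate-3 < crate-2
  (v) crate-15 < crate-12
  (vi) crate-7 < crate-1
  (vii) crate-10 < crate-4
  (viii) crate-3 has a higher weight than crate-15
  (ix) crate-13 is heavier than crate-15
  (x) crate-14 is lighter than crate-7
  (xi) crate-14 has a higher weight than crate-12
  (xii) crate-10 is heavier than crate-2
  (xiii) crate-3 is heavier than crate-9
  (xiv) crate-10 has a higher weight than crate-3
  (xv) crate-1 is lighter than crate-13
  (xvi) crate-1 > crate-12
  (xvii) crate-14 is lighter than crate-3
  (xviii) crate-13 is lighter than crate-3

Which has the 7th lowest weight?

crate-13

The consecutive relations fix a unique order: crate-9 < crate-15 < crate-12 < crate-14 < crate-7 < crate-1 < crate-13 < crate-3 < crate-2 < crate-10 < crate-4.
Counting 7 from the smallest end gives crate-13.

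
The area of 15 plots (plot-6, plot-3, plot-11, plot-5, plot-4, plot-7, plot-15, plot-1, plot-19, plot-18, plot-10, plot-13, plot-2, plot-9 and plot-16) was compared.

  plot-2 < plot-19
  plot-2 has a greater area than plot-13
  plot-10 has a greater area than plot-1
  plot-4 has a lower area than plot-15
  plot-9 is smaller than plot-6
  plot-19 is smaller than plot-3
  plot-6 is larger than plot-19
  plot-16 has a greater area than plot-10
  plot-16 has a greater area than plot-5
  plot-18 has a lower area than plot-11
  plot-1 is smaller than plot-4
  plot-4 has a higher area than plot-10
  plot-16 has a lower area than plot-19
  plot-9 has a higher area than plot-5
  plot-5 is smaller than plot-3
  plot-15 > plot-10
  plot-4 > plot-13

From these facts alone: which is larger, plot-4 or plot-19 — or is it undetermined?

Following every chain through plot-4: above plot-4 we get plot-15; below plot-4 we get plot-1, plot-10, plot-13.
plot-19 is not reached, and no chain runs the other way from plot-19 to plot-4.
So the given relations leave the order of plot-4 and plot-19 undetermined.

undetermined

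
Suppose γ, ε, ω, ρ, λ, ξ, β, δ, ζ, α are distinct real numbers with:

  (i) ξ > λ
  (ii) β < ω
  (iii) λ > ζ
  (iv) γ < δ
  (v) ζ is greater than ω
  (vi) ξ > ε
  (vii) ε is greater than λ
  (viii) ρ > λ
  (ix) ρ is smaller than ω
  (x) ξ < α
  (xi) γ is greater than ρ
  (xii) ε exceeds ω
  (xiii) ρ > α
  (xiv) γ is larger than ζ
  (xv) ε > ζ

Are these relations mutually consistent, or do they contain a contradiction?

Chaining the given relations yields ω < ζ < λ < ε < ξ < α < ρ, so ω < ρ. But one relation states ρ < ω. These cannot both hold.

inconsistent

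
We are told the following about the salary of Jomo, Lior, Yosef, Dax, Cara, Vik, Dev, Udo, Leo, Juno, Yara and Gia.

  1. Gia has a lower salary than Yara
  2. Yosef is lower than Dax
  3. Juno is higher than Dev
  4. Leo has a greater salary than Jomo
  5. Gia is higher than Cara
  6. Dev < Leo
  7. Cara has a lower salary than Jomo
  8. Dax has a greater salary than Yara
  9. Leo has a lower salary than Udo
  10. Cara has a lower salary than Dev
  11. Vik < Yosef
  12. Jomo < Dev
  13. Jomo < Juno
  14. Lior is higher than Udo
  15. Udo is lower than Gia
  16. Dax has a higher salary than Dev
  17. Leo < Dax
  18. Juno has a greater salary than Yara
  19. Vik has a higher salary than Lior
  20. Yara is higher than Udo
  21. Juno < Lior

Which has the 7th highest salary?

Gia

The consecutive relations fix a unique order: Cara < Jomo < Dev < Leo < Udo < Gia < Yara < Juno < Lior < Vik < Yosef < Dax.
Counting 7 from the largest end gives Gia.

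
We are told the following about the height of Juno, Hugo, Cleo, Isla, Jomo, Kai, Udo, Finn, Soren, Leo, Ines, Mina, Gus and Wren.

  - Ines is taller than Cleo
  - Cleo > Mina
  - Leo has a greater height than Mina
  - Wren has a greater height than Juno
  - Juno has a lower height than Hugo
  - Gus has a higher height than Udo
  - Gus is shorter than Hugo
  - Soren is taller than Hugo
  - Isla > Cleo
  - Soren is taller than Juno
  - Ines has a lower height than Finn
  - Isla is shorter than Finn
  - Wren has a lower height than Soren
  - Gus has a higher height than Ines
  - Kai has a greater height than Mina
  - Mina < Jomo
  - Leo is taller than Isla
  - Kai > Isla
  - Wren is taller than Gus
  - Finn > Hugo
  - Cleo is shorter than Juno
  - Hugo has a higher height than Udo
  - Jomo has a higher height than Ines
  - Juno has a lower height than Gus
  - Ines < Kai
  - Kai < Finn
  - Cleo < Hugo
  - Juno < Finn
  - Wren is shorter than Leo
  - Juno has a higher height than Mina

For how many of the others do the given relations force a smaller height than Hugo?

6

Directly below Hugo: Cleo, Juno, Udo, Gus.
One step further: Mina, Ines (6 so far).
Nothing else is reachable below Hugo; 6 in all.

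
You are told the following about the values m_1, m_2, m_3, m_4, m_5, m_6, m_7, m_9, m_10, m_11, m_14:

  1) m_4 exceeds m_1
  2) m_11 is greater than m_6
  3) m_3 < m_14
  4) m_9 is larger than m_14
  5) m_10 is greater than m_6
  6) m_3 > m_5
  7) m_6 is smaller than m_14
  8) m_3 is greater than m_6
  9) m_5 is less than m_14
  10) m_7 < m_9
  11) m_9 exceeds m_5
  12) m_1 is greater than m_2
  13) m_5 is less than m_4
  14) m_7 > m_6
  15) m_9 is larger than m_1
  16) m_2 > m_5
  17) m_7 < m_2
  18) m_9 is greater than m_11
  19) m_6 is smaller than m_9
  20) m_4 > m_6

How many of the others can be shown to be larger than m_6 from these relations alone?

9

From m_6 the given relations immediately reach m_11, m_7, m_3, m_14, m_10, m_4, m_9.
From those, m_2 — 8 in total.
From those, m_1 — 9 in total.
No other element is forced above m_6 by the given relations, so the count is 9.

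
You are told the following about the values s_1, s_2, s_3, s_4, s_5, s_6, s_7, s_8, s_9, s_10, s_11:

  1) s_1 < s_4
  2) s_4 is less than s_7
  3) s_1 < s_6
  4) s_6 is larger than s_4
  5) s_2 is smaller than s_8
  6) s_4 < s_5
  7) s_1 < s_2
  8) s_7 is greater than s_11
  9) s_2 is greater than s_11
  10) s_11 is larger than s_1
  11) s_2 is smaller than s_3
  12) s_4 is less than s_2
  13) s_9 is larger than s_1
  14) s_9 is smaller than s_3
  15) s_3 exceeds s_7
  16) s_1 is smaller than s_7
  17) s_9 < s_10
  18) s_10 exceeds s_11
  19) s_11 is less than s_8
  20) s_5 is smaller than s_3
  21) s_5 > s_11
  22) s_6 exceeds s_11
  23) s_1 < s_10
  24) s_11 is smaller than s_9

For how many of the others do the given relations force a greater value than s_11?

From s_11 the given relations immediately reach s_7, s_9, s_5, s_2, s_6, s_10, s_8.
From those, s_3 — 8 in total.
No other element is forced above s_11 by the given relations, so the count is 8.

8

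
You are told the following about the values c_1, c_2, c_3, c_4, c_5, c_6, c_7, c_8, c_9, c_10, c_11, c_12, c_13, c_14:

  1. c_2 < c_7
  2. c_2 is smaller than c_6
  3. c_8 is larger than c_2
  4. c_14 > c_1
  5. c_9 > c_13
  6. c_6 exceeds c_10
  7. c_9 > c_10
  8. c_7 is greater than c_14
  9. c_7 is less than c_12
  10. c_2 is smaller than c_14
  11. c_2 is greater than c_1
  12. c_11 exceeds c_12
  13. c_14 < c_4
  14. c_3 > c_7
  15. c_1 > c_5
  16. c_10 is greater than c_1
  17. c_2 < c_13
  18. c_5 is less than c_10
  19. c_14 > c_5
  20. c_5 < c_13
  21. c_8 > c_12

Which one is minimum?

Chaining upward from c_5: directly above it, c_1, c_14, c_10, c_13; then c_2, c_9, c_4, c_7, c_6; then c_12, c_8, c_3; then c_11.
That covers every other element, and nothing is given below c_5, so c_5 is the minimum.

c_5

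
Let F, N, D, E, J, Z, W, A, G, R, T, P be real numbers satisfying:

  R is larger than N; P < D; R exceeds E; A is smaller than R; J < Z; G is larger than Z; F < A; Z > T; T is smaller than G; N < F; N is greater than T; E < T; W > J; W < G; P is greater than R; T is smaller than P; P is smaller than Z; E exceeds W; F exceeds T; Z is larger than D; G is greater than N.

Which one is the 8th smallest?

R

Piecing the relations together gives one ordering: J < W < E < T < N < F < A < R < P < D < Z < G.
Counting 8 from the smallest end gives R.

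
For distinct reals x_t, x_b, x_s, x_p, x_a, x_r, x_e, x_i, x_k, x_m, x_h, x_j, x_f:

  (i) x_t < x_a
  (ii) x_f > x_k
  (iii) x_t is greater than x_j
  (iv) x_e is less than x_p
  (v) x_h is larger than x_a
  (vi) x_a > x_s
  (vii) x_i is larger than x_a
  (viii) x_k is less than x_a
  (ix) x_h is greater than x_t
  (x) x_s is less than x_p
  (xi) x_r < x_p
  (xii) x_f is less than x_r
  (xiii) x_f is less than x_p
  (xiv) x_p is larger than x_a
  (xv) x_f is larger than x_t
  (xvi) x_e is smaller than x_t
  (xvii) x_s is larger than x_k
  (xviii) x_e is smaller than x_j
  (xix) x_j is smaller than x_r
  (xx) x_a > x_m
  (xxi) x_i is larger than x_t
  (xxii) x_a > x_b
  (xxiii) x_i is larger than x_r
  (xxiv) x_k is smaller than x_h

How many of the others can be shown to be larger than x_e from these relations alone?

8

The elements the relations force above x_e are x_j, x_t, x_a, x_f, x_r, x_h, x_p, x_i — no chain reaches any other.
That is 8.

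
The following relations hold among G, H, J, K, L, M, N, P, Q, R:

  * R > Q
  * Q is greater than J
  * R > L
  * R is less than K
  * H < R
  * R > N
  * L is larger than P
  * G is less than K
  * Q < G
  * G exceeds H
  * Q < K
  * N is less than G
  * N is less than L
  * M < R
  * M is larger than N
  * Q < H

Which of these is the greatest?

K

J is not greatest since J < Q; Q is not greatest since Q < H; N is not greatest since N < L; H is not greatest since H < R; P is not greatest since P < L; M is not greatest since M < R; G is not greatest since G < K; L is not greatest since L < R; R is not greatest since R < K.
Only K has nothing above it, so K is the greatest.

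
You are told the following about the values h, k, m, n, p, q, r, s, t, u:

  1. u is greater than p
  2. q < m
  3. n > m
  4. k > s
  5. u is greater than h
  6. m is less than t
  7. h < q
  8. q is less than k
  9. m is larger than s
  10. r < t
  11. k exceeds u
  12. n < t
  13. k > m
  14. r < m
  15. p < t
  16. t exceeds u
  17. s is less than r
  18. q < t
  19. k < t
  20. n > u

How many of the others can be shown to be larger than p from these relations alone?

4

Directly above p: u, t.
One step further: k, n (4 so far).
No other element is forced above p by the given relations, so the count is 4.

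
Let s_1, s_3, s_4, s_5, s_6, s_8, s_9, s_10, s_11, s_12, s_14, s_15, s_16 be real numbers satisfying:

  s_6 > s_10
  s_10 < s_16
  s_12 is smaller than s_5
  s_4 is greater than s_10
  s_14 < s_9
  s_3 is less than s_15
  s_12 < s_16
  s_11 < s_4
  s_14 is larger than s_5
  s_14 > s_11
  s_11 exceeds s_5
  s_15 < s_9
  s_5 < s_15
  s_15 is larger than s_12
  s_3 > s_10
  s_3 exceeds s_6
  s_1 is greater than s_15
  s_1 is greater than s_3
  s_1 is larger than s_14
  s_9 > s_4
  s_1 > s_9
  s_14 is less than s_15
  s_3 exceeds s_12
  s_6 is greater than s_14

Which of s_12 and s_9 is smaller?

s_12

Link the given pairs in sequence: s_12 < s_5; s_5 < s_11; s_11 < s_14; s_14 < s_6; s_6 < s_3; s_3 < s_15; s_15 < s_9.
Together: s_12 < s_5 < s_11 < s_14 < s_6 < s_3 < s_15 < s_9.
So s_12 < s_9; s_12 is the smaller of the two.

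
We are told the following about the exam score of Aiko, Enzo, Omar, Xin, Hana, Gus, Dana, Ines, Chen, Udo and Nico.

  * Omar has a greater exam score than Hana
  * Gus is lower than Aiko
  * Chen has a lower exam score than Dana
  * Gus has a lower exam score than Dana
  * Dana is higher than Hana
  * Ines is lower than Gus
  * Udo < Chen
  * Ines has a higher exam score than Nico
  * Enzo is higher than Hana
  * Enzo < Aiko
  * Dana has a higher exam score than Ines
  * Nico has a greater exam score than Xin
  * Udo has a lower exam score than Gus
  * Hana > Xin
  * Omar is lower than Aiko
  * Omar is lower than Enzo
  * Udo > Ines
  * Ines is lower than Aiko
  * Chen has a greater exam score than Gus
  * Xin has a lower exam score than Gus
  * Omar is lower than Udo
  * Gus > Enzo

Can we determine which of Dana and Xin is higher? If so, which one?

The relevant relations are Xin < Hana; Hana < Omar; Omar < Udo; Udo < Gus; Gus < Chen; Chen < Dana.
Chaining these gives Xin < Hana < Omar < Udo < Gus < Chen < Dana.
So Dana is higher.

Dana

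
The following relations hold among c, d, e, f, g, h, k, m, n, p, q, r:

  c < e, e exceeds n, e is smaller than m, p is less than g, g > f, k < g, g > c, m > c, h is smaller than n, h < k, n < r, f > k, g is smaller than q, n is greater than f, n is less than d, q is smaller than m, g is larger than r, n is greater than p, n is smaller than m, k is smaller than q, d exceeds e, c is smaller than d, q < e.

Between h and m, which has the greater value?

h < k and k < f give h < f.
Then f < n extends the chain to n.
With n < r: h < k < f < n < r.
Then r < g extends the chain to g.
With g < q: h < k < f < n < r < g < q.
With q < e: h < k < f < n < r < g < q < e.
Then e < m extends the chain to m.
So h < m; m is the larger of the two.

m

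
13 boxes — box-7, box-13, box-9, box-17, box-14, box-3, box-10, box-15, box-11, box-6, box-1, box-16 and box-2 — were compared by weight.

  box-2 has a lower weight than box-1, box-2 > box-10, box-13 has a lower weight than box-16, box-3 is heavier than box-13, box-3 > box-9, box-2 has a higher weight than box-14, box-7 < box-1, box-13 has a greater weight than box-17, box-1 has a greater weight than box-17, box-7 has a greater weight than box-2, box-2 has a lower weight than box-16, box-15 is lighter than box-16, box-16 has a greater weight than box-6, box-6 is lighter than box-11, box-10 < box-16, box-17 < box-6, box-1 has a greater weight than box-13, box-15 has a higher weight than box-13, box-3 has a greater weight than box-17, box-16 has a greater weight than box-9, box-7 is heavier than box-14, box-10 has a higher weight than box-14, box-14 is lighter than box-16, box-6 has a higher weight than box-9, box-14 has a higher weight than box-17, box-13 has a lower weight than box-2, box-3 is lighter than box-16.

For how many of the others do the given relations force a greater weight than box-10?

4

From box-10 the given relations immediately reach box-2, box-16.
From those, box-7, box-1 — 4 in total.
No other element is forced above box-10 by the given relations, so the count is 4.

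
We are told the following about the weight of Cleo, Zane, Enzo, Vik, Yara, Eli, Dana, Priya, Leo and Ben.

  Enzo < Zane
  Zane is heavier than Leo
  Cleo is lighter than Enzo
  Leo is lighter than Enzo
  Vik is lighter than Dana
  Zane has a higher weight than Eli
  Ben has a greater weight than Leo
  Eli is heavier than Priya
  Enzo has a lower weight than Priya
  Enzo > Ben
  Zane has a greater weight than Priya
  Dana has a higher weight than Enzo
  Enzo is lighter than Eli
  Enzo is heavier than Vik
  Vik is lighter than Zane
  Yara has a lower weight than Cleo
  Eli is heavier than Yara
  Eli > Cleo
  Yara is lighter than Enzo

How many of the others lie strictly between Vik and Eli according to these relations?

Chaining upward from Vik reaches: Enzo, Dana, Priya, Zane.
Chaining downward from Eli reaches: Yara, Leo, Ben, Cleo, Enzo, Priya.
Strictly between Vik and Eli are those in both lists: Enzo, Priya — 2 elements.

2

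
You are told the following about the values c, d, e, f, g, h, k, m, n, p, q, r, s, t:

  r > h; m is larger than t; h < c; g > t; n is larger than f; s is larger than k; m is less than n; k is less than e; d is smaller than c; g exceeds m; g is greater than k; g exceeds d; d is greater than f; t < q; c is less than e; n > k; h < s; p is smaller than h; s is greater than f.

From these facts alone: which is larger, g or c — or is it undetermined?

Following every chain through c: above c we get e; below c we get f, p, h, d.
g is not reached, and no chain runs the other way from g to c.
So the given relations leave the order of c and g undetermined.

undetermined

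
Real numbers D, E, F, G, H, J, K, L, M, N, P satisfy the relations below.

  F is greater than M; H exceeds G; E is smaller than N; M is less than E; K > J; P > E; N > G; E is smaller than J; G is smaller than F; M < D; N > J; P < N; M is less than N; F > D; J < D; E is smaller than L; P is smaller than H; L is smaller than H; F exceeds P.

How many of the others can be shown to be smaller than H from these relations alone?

From H the given relations immediately reach L, G, P.
From those, E — 4 in total.
From those, M — 5 in total.
No other element is forced below H by the given relations, so the count is 5.

5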